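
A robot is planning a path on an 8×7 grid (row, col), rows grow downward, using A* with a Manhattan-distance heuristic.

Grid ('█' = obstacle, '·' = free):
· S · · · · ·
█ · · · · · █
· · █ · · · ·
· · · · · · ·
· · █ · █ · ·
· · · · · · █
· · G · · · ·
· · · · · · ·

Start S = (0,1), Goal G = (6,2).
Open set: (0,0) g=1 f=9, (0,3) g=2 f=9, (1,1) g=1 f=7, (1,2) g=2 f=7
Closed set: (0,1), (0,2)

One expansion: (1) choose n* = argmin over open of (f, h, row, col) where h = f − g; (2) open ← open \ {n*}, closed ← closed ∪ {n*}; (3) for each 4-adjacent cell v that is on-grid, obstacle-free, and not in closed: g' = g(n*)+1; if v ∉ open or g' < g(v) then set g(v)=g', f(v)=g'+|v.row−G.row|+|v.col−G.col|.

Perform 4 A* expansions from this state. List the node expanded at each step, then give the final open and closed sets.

step 1: expand (1,2) (f=7, h=5) → closed; open now [(0,0) g=1 f=9, (0,3) g=2 f=9, (1,1) g=1 f=7, (1,3) g=3 f=9]
step 2: expand (1,1) (f=7, h=6) → closed; open now [(0,0) g=1 f=9, (0,3) g=2 f=9, (1,3) g=3 f=9, (2,1) g=2 f=7]
step 3: expand (2,1) (f=7, h=5) → closed; open now [(0,0) g=1 f=9, (0,3) g=2 f=9, (1,3) g=3 f=9, (2,0) g=3 f=9, (3,1) g=3 f=7]
step 4: expand (3,1) (f=7, h=4) → closed; open now [(0,0) g=1 f=9, (0,3) g=2 f=9, (1,3) g=3 f=9, (2,0) g=3 f=9, (3,0) g=4 f=9, (3,2) g=4 f=7, (4,1) g=4 f=7]

order=[(1,2) → (1,1) → (2,1) → (3,1)]; open=[(0,0) g=1 f=9, (0,3) g=2 f=9, (1,3) g=3 f=9, (2,0) g=3 f=9, (3,0) g=4 f=9, (3,2) g=4 f=7, (4,1) g=4 f=7]; closed=[(0,1), (0,2), (1,1), (1,2), (2,1), (3,1)]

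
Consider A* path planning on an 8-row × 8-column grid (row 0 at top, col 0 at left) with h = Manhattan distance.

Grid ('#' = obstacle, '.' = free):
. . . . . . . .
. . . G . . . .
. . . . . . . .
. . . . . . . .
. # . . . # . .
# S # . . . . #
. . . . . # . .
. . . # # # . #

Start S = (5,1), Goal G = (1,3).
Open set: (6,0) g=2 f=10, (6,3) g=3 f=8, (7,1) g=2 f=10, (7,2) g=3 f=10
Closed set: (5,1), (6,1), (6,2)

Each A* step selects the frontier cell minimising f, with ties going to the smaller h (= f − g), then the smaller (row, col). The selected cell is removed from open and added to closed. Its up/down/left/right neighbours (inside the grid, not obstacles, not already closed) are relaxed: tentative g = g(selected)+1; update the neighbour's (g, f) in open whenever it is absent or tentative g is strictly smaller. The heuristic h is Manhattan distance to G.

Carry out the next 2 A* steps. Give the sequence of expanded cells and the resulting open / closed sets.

order=[(6,3) → (5,3)]; open=[(4,3) g=5 f=8, (5,4) g=5 f=10, (6,0) g=2 f=10, (6,4) g=4 f=10, (7,1) g=2 f=10, (7,2) g=3 f=10]; closed=[(5,1), (5,3), (6,1), (6,2), (6,3)]

step 1: expand (6,3) (f=8, h=5) → closed; open now [(5,3) g=4 f=8, (6,0) g=2 f=10, (6,4) g=4 f=10, (7,1) g=2 f=10, (7,2) g=3 f=10]
step 2: expand (5,3) (f=8, h=4) → closed; open now [(4,3) g=5 f=8, (5,4) g=5 f=10, (6,0) g=2 f=10, (6,4) g=4 f=10, (7,1) g=2 f=10, (7,2) g=3 f=10]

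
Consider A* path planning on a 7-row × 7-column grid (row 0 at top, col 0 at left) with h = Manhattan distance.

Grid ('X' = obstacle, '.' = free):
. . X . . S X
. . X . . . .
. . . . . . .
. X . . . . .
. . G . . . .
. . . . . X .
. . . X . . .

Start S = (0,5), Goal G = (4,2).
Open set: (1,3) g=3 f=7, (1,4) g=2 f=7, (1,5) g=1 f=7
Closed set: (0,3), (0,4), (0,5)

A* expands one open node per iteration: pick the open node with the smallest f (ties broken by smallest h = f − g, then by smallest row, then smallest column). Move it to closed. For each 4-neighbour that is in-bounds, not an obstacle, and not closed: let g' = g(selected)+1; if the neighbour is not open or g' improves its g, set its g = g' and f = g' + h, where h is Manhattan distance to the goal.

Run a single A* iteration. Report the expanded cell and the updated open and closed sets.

expanded=(1,3); open=[(1,4) g=2 f=7, (1,5) g=1 f=7, (2,3) g=4 f=7]; closed=[(0,3), (0,4), (0,5), (1,3)]

step 1: expand (1,3) (f=7, h=4) → closed; open now [(1,4) g=2 f=7, (1,5) g=1 f=7, (2,3) g=4 f=7]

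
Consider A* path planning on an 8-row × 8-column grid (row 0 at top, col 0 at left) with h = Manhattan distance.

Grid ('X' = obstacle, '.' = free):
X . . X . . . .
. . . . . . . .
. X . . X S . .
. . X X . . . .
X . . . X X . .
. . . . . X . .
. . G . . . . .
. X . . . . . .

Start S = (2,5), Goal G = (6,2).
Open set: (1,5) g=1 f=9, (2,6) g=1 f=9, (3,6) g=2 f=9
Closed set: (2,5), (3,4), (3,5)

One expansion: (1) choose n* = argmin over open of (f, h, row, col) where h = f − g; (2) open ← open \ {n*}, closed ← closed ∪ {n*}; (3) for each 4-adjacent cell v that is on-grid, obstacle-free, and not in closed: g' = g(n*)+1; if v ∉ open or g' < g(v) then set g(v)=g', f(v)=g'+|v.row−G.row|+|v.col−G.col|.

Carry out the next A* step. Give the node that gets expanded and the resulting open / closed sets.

expanded=(3,6); open=[(1,5) g=1 f=9, (2,6) g=1 f=9, (3,7) g=3 f=11, (4,6) g=3 f=9]; closed=[(2,5), (3,4), (3,5), (3,6)]

step 1: expand (3,6) (f=9, h=7) → closed; open now [(1,5) g=1 f=9, (2,6) g=1 f=9, (3,7) g=3 f=11, (4,6) g=3 f=9]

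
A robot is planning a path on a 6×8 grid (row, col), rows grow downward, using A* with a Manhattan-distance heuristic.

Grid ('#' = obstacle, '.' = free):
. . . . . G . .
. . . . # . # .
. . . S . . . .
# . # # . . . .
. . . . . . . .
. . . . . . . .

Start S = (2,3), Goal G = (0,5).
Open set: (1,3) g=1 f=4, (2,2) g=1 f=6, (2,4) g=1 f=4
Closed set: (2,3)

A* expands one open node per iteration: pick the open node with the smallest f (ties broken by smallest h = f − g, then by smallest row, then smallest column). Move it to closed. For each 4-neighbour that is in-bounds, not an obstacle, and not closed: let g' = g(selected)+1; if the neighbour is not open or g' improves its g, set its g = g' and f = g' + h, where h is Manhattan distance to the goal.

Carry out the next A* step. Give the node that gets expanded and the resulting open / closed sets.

expanded=(1,3); open=[(0,3) g=2 f=4, (1,2) g=2 f=6, (2,2) g=1 f=6, (2,4) g=1 f=4]; closed=[(1,3), (2,3)]

step 1: expand (1,3) (f=4, h=3) → closed; open now [(0,3) g=2 f=4, (1,2) g=2 f=6, (2,2) g=1 f=6, (2,4) g=1 f=4]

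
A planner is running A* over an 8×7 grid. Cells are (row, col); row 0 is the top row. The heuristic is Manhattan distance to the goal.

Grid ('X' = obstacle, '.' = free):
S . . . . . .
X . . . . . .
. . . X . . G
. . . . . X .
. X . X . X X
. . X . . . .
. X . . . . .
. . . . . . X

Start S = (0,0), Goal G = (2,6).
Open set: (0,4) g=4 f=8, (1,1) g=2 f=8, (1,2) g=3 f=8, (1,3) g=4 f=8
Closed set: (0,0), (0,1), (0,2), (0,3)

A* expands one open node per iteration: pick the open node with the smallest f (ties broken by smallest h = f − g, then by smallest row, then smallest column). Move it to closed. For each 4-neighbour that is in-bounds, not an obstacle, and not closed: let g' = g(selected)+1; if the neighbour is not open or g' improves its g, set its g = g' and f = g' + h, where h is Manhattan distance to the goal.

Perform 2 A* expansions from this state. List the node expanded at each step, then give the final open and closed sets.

order=[(0,4) → (0,5)]; open=[(0,6) g=6 f=8, (1,1) g=2 f=8, (1,2) g=3 f=8, (1,3) g=4 f=8, (1,4) g=5 f=8, (1,5) g=6 f=8]; closed=[(0,0), (0,1), (0,2), (0,3), (0,4), (0,5)]

step 1: expand (0,4) (f=8, h=4) → closed; open now [(0,5) g=5 f=8, (1,1) g=2 f=8, (1,2) g=3 f=8, (1,3) g=4 f=8, (1,4) g=5 f=8]
step 2: expand (0,5) (f=8, h=3) → closed; open now [(0,6) g=6 f=8, (1,1) g=2 f=8, (1,2) g=3 f=8, (1,3) g=4 f=8, (1,4) g=5 f=8, (1,5) g=6 f=8]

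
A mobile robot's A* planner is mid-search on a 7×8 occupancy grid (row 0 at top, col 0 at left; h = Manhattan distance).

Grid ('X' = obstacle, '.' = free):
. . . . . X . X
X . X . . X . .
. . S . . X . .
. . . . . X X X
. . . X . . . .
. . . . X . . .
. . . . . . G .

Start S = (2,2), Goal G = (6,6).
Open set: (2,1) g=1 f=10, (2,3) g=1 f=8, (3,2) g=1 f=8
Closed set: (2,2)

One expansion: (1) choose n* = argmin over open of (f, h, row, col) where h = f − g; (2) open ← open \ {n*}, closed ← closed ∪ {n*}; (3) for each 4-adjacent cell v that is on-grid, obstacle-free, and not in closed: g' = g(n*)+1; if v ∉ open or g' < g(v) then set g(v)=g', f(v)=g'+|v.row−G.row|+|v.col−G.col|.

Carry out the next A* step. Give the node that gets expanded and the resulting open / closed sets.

expanded=(2,3); open=[(1,3) g=2 f=10, (2,1) g=1 f=10, (2,4) g=2 f=8, (3,2) g=1 f=8, (3,3) g=2 f=8]; closed=[(2,2), (2,3)]

step 1: expand (2,3) (f=8, h=7) → closed; open now [(1,3) g=2 f=10, (2,1) g=1 f=10, (2,4) g=2 f=8, (3,2) g=1 f=8, (3,3) g=2 f=8]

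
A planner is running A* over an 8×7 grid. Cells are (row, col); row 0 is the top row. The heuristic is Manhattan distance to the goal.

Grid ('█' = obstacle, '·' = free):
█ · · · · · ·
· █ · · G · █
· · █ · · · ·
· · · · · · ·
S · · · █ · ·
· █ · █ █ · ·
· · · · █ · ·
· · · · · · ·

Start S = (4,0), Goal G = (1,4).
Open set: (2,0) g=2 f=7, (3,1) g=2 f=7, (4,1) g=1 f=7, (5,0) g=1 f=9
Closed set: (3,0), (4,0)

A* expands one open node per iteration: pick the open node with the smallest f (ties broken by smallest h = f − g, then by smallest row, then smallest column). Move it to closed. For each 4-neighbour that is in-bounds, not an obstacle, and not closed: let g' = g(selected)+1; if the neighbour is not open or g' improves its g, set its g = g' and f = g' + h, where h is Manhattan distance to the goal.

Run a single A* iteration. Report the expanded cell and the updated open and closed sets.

expanded=(2,0); open=[(1,0) g=3 f=7, (2,1) g=3 f=7, (3,1) g=2 f=7, (4,1) g=1 f=7, (5,0) g=1 f=9]; closed=[(2,0), (3,0), (4,0)]

step 1: expand (2,0) (f=7, h=5) → closed; open now [(1,0) g=3 f=7, (2,1) g=3 f=7, (3,1) g=2 f=7, (4,1) g=1 f=7, (5,0) g=1 f=9]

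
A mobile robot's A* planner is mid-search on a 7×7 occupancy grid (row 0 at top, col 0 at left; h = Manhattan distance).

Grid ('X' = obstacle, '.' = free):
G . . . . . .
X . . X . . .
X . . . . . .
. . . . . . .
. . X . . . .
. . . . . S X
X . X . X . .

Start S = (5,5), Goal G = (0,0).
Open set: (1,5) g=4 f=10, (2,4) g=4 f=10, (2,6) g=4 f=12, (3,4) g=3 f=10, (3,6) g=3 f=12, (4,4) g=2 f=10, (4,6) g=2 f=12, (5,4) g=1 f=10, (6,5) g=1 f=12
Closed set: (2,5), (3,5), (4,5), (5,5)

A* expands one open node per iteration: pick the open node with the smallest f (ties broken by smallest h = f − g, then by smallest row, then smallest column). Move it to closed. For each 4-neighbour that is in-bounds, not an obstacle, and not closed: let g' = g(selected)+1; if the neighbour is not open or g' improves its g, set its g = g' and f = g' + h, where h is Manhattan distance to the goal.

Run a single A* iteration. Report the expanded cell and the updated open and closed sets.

expanded=(1,5); open=[(0,5) g=5 f=10, (1,4) g=5 f=10, (1,6) g=5 f=12, (2,4) g=4 f=10, (2,6) g=4 f=12, (3,4) g=3 f=10, (3,6) g=3 f=12, (4,4) g=2 f=10, (4,6) g=2 f=12, (5,4) g=1 f=10, (6,5) g=1 f=12]; closed=[(1,5), (2,5), (3,5), (4,5), (5,5)]

step 1: expand (1,5) (f=10, h=6) → closed; open now [(0,5) g=5 f=10, (1,4) g=5 f=10, (1,6) g=5 f=12, (2,4) g=4 f=10, (2,6) g=4 f=12, (3,4) g=3 f=10, (3,6) g=3 f=12, (4,4) g=2 f=10, (4,6) g=2 f=12, (5,4) g=1 f=10, (6,5) g=1 f=12]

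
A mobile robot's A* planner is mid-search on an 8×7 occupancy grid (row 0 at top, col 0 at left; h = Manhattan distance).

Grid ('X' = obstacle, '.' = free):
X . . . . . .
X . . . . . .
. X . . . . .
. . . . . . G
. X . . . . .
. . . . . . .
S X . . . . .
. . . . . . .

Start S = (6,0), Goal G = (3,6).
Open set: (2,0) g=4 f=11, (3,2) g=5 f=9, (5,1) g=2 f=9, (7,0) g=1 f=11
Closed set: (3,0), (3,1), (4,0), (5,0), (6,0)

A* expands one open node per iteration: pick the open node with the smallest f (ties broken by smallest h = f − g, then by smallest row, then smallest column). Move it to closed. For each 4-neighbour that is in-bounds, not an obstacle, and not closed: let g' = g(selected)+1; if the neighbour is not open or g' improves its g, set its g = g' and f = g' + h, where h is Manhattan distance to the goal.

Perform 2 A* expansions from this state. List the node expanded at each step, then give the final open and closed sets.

step 1: expand (3,2) (f=9, h=4) → closed; open now [(2,0) g=4 f=11, (2,2) g=6 f=11, (3,3) g=6 f=9, (4,2) g=6 f=11, (5,1) g=2 f=9, (7,0) g=1 f=11]
step 2: expand (3,3) (f=9, h=3) → closed; open now [(2,0) g=4 f=11, (2,2) g=6 f=11, (2,3) g=7 f=11, (3,4) g=7 f=9, (4,2) g=6 f=11, (4,3) g=7 f=11, (5,1) g=2 f=9, (7,0) g=1 f=11]

order=[(3,2) → (3,3)]; open=[(2,0) g=4 f=11, (2,2) g=6 f=11, (2,3) g=7 f=11, (3,4) g=7 f=9, (4,2) g=6 f=11, (4,3) g=7 f=11, (5,1) g=2 f=9, (7,0) g=1 f=11]; closed=[(3,0), (3,1), (3,2), (3,3), (4,0), (5,0), (6,0)]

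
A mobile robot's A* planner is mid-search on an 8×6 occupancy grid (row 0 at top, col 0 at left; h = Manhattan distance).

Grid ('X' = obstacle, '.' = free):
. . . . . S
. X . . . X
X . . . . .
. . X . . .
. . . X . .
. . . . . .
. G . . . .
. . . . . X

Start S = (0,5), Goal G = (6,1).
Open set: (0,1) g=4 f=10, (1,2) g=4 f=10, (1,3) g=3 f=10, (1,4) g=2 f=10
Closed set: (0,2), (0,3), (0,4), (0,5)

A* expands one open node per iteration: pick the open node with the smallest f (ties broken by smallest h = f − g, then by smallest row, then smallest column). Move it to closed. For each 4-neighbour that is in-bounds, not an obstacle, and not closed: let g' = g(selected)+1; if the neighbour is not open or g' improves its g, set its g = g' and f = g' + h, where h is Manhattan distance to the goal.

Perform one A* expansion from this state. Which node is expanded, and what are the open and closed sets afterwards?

step 1: expand (0,1) (f=10, h=6) → closed; open now [(0,0) g=5 f=12, (1,2) g=4 f=10, (1,3) g=3 f=10, (1,4) g=2 f=10]

expanded=(0,1); open=[(0,0) g=5 f=12, (1,2) g=4 f=10, (1,3) g=3 f=10, (1,4) g=2 f=10]; closed=[(0,1), (0,2), (0,3), (0,4), (0,5)]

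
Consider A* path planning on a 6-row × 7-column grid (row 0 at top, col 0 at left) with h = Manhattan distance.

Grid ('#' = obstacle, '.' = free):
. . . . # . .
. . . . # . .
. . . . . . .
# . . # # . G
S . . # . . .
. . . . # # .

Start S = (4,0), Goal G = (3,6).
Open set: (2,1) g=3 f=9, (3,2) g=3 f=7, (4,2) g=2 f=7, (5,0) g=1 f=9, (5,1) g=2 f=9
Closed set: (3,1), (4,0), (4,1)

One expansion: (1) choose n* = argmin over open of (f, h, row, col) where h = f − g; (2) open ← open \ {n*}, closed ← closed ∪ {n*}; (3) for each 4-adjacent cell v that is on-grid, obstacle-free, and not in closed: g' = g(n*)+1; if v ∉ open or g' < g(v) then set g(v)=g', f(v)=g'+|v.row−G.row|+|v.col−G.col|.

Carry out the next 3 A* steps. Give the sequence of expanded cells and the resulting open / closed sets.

step 1: expand (3,2) (f=7, h=4) → closed; open now [(2,1) g=3 f=9, (2,2) g=4 f=9, (4,2) g=2 f=7, (5,0) g=1 f=9, (5,1) g=2 f=9]
step 2: expand (4,2) (f=7, h=5) → closed; open now [(2,1) g=3 f=9, (2,2) g=4 f=9, (5,0) g=1 f=9, (5,1) g=2 f=9, (5,2) g=3 f=9]
step 3: expand (2,2) (f=9, h=5) → closed; open now [(1,2) g=5 f=11, (2,1) g=3 f=9, (2,3) g=5 f=9, (5,0) g=1 f=9, (5,1) g=2 f=9, (5,2) g=3 f=9]

order=[(3,2) → (4,2) → (2,2)]; open=[(1,2) g=5 f=11, (2,1) g=3 f=9, (2,3) g=5 f=9, (5,0) g=1 f=9, (5,1) g=2 f=9, (5,2) g=3 f=9]; closed=[(2,2), (3,1), (3,2), (4,0), (4,1), (4,2)]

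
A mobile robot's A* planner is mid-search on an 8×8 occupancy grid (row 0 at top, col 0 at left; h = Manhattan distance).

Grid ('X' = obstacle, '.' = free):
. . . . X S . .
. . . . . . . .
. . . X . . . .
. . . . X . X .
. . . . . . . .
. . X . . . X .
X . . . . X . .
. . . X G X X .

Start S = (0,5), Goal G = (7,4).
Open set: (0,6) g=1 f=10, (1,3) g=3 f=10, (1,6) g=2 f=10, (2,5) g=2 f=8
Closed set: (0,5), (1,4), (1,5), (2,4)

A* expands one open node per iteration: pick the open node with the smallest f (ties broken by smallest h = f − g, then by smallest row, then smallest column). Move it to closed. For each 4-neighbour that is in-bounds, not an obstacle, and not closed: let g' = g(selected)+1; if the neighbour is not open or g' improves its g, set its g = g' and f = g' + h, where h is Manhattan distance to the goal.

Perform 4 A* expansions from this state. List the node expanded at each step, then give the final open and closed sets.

order=[(2,5) → (3,5) → (4,5) → (4,4)]; open=[(0,6) g=1 f=10, (1,3) g=3 f=10, (1,6) g=2 f=10, (2,6) g=3 f=10, (4,3) g=6 f=10, (4,6) g=5 f=10, (5,4) g=6 f=8, (5,5) g=5 f=8]; closed=[(0,5), (1,4), (1,5), (2,4), (2,5), (3,5), (4,4), (4,5)]

step 1: expand (2,5) (f=8, h=6) → closed; open now [(0,6) g=1 f=10, (1,3) g=3 f=10, (1,6) g=2 f=10, (2,6) g=3 f=10, (3,5) g=3 f=8]
step 2: expand (3,5) (f=8, h=5) → closed; open now [(0,6) g=1 f=10, (1,3) g=3 f=10, (1,6) g=2 f=10, (2,6) g=3 f=10, (4,5) g=4 f=8]
step 3: expand (4,5) (f=8, h=4) → closed; open now [(0,6) g=1 f=10, (1,3) g=3 f=10, (1,6) g=2 f=10, (2,6) g=3 f=10, (4,4) g=5 f=8, (4,6) g=5 f=10, (5,5) g=5 f=8]
step 4: expand (4,4) (f=8, h=3) → closed; open now [(0,6) g=1 f=10, (1,3) g=3 f=10, (1,6) g=2 f=10, (2,6) g=3 f=10, (4,3) g=6 f=10, (4,6) g=5 f=10, (5,4) g=6 f=8, (5,5) g=5 f=8]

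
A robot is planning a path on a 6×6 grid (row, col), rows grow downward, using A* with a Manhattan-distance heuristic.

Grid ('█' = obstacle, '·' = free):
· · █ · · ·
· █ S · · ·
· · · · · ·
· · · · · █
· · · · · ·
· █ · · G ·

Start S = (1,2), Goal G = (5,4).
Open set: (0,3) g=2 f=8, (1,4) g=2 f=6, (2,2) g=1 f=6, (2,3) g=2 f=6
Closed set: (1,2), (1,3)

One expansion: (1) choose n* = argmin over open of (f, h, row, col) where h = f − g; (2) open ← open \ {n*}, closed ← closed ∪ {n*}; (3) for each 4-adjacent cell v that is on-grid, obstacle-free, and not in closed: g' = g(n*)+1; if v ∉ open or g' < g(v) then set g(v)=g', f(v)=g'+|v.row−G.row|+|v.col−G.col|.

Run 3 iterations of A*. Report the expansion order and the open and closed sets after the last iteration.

order=[(1,4) → (2,4) → (3,4)]; open=[(0,3) g=2 f=8, (0,4) g=3 f=8, (1,5) g=3 f=8, (2,2) g=1 f=6, (2,3) g=2 f=6, (2,5) g=4 f=8, (3,3) g=5 f=8, (4,4) g=5 f=6]; closed=[(1,2), (1,3), (1,4), (2,4), (3,4)]

step 1: expand (1,4) (f=6, h=4) → closed; open now [(0,3) g=2 f=8, (0,4) g=3 f=8, (1,5) g=3 f=8, (2,2) g=1 f=6, (2,3) g=2 f=6, (2,4) g=3 f=6]
step 2: expand (2,4) (f=6, h=3) → closed; open now [(0,3) g=2 f=8, (0,4) g=3 f=8, (1,5) g=3 f=8, (2,2) g=1 f=6, (2,3) g=2 f=6, (2,5) g=4 f=8, (3,4) g=4 f=6]
step 3: expand (3,4) (f=6, h=2) → closed; open now [(0,3) g=2 f=8, (0,4) g=3 f=8, (1,5) g=3 f=8, (2,2) g=1 f=6, (2,3) g=2 f=6, (2,5) g=4 f=8, (3,3) g=5 f=8, (4,4) g=5 f=6]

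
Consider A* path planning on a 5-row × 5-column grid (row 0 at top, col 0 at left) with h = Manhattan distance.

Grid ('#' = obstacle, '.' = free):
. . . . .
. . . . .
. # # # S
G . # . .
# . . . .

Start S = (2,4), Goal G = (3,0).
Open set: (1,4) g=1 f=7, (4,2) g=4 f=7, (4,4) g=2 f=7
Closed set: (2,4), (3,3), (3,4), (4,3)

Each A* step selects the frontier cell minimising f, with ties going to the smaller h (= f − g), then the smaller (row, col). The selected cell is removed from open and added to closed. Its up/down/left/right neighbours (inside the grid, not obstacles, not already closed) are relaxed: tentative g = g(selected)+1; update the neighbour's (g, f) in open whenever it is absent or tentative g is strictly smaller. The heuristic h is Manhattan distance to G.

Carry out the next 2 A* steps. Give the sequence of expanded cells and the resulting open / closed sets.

order=[(4,2) → (4,1)]; open=[(1,4) g=1 f=7, (3,1) g=6 f=7, (4,4) g=2 f=7]; closed=[(2,4), (3,3), (3,4), (4,1), (4,2), (4,3)]

step 1: expand (4,2) (f=7, h=3) → closed; open now [(1,4) g=1 f=7, (4,1) g=5 f=7, (4,4) g=2 f=7]
step 2: expand (4,1) (f=7, h=2) → closed; open now [(1,4) g=1 f=7, (3,1) g=6 f=7, (4,4) g=2 f=7]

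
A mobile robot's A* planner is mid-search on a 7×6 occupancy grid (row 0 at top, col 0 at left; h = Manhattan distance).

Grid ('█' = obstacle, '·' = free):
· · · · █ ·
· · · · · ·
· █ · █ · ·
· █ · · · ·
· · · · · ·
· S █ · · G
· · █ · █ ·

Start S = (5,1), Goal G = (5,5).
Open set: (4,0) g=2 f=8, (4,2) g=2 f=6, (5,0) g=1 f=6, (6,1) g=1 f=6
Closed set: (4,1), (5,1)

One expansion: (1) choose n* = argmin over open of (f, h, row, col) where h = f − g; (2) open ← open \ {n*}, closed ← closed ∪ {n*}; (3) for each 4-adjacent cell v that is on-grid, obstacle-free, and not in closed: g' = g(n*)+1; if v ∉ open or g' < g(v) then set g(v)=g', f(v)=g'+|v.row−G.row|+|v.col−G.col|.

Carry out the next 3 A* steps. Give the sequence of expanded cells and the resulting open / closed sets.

order=[(4,2) → (4,3) → (4,4)]; open=[(3,2) g=3 f=8, (3,3) g=4 f=8, (3,4) g=5 f=8, (4,0) g=2 f=8, (4,5) g=5 f=6, (5,0) g=1 f=6, (5,3) g=4 f=6, (5,4) g=5 f=6, (6,1) g=1 f=6]; closed=[(4,1), (4,2), (4,3), (4,4), (5,1)]

step 1: expand (4,2) (f=6, h=4) → closed; open now [(3,2) g=3 f=8, (4,0) g=2 f=8, (4,3) g=3 f=6, (5,0) g=1 f=6, (6,1) g=1 f=6]
step 2: expand (4,3) (f=6, h=3) → closed; open now [(3,2) g=3 f=8, (3,3) g=4 f=8, (4,0) g=2 f=8, (4,4) g=4 f=6, (5,0) g=1 f=6, (5,3) g=4 f=6, (6,1) g=1 f=6]
step 3: expand (4,4) (f=6, h=2) → closed; open now [(3,2) g=3 f=8, (3,3) g=4 f=8, (3,4) g=5 f=8, (4,0) g=2 f=8, (4,5) g=5 f=6, (5,0) g=1 f=6, (5,3) g=4 f=6, (5,4) g=5 f=6, (6,1) g=1 f=6]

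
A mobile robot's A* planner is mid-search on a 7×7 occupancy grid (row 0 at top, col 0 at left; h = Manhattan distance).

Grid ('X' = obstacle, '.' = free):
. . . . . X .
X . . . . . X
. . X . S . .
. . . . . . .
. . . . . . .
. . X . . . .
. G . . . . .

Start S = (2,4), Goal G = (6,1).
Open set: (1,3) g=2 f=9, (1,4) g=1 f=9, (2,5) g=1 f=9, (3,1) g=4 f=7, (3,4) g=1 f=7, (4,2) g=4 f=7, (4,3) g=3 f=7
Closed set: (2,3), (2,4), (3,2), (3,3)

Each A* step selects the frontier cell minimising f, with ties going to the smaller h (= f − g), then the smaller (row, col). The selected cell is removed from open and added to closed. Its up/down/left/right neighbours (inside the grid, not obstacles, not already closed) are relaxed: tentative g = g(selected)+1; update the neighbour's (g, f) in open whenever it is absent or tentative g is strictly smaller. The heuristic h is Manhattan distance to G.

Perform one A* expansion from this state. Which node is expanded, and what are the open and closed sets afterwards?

expanded=(3,1); open=[(1,3) g=2 f=9, (1,4) g=1 f=9, (2,1) g=5 f=9, (2,5) g=1 f=9, (3,0) g=5 f=9, (3,4) g=1 f=7, (4,1) g=5 f=7, (4,2) g=4 f=7, (4,3) g=3 f=7]; closed=[(2,3), (2,4), (3,1), (3,2), (3,3)]

step 1: expand (3,1) (f=7, h=3) → closed; open now [(1,3) g=2 f=9, (1,4) g=1 f=9, (2,1) g=5 f=9, (2,5) g=1 f=9, (3,0) g=5 f=9, (3,4) g=1 f=7, (4,1) g=5 f=7, (4,2) g=4 f=7, (4,3) g=3 f=7]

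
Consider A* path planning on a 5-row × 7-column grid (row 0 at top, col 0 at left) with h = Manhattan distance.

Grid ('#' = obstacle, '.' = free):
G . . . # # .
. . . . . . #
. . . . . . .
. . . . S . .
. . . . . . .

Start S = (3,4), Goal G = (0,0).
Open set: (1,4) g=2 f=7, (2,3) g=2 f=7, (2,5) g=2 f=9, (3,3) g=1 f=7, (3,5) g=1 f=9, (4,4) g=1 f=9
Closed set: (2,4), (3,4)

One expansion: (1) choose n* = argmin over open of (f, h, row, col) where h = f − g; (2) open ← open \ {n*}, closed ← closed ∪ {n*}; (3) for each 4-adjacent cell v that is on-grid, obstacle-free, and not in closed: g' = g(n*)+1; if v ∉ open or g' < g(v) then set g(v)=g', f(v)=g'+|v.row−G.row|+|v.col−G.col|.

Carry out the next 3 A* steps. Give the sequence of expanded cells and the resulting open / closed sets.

order=[(1,4) → (1,3) → (0,3)]; open=[(0,2) g=5 f=7, (1,2) g=4 f=7, (1,5) g=3 f=9, (2,3) g=2 f=7, (2,5) g=2 f=9, (3,3) g=1 f=7, (3,5) g=1 f=9, (4,4) g=1 f=9]; closed=[(0,3), (1,3), (1,4), (2,4), (3,4)]

step 1: expand (1,4) (f=7, h=5) → closed; open now [(1,3) g=3 f=7, (1,5) g=3 f=9, (2,3) g=2 f=7, (2,5) g=2 f=9, (3,3) g=1 f=7, (3,5) g=1 f=9, (4,4) g=1 f=9]
step 2: expand (1,3) (f=7, h=4) → closed; open now [(0,3) g=4 f=7, (1,2) g=4 f=7, (1,5) g=3 f=9, (2,3) g=2 f=7, (2,5) g=2 f=9, (3,3) g=1 f=7, (3,5) g=1 f=9, (4,4) g=1 f=9]
step 3: expand (0,3) (f=7, h=3) → closed; open now [(0,2) g=5 f=7, (1,2) g=4 f=7, (1,5) g=3 f=9, (2,3) g=2 f=7, (2,5) g=2 f=9, (3,3) g=1 f=7, (3,5) g=1 f=9, (4,4) g=1 f=9]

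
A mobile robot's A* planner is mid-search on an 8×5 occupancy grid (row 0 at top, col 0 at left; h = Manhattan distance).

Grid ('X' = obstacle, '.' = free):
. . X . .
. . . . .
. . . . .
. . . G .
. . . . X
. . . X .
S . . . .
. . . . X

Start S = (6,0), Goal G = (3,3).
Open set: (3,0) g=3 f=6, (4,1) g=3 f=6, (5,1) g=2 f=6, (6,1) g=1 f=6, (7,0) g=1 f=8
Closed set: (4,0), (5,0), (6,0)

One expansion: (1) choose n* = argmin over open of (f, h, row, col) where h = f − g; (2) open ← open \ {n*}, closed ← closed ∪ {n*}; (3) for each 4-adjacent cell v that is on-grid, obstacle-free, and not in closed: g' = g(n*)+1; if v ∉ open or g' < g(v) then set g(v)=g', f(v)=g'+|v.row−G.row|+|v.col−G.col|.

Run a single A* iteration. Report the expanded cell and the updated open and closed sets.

step 1: expand (3,0) (f=6, h=3) → closed; open now [(2,0) g=4 f=8, (3,1) g=4 f=6, (4,1) g=3 f=6, (5,1) g=2 f=6, (6,1) g=1 f=6, (7,0) g=1 f=8]

expanded=(3,0); open=[(2,0) g=4 f=8, (3,1) g=4 f=6, (4,1) g=3 f=6, (5,1) g=2 f=6, (6,1) g=1 f=6, (7,0) g=1 f=8]; closed=[(3,0), (4,0), (5,0), (6,0)]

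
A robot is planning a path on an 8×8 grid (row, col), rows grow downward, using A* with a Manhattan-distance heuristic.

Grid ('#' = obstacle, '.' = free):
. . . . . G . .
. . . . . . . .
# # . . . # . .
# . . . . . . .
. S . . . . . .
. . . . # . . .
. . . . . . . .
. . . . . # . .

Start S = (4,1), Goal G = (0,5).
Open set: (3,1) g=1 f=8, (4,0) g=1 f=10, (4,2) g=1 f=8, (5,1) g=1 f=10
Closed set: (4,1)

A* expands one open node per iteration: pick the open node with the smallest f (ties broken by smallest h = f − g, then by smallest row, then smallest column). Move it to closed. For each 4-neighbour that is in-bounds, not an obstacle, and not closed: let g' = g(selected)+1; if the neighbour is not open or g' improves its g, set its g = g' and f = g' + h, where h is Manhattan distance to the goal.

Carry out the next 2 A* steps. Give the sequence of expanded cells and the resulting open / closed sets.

order=[(3,1) → (3,2)]; open=[(2,2) g=3 f=8, (3,3) g=3 f=8, (4,0) g=1 f=10, (4,2) g=1 f=8, (5,1) g=1 f=10]; closed=[(3,1), (3,2), (4,1)]

step 1: expand (3,1) (f=8, h=7) → closed; open now [(3,2) g=2 f=8, (4,0) g=1 f=10, (4,2) g=1 f=8, (5,1) g=1 f=10]
step 2: expand (3,2) (f=8, h=6) → closed; open now [(2,2) g=3 f=8, (3,3) g=3 f=8, (4,0) g=1 f=10, (4,2) g=1 f=8, (5,1) g=1 f=10]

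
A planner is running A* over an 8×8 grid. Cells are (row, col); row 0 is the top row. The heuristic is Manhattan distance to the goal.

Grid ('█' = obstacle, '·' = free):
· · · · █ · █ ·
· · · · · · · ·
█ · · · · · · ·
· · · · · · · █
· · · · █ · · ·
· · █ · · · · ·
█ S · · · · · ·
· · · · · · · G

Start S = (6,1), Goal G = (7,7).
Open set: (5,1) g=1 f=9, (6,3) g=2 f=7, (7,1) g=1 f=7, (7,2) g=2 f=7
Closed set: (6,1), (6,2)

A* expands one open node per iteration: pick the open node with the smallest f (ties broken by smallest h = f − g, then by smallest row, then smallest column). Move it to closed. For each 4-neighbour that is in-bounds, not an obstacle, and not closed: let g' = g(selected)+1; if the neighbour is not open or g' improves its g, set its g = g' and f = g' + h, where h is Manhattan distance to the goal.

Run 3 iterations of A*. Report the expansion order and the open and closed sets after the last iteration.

order=[(6,3) → (6,4) → (6,5)]; open=[(5,1) g=1 f=9, (5,3) g=3 f=9, (5,4) g=4 f=9, (5,5) g=5 f=9, (6,6) g=5 f=7, (7,1) g=1 f=7, (7,2) g=2 f=7, (7,3) g=3 f=7, (7,4) g=4 f=7, (7,5) g=5 f=7]; closed=[(6,1), (6,2), (6,3), (6,4), (6,5)]

step 1: expand (6,3) (f=7, h=5) → closed; open now [(5,1) g=1 f=9, (5,3) g=3 f=9, (6,4) g=3 f=7, (7,1) g=1 f=7, (7,2) g=2 f=7, (7,3) g=3 f=7]
step 2: expand (6,4) (f=7, h=4) → closed; open now [(5,1) g=1 f=9, (5,3) g=3 f=9, (5,4) g=4 f=9, (6,5) g=4 f=7, (7,1) g=1 f=7, (7,2) g=2 f=7, (7,3) g=3 f=7, (7,4) g=4 f=7]
step 3: expand (6,5) (f=7, h=3) → closed; open now [(5,1) g=1 f=9, (5,3) g=3 f=9, (5,4) g=4 f=9, (5,5) g=5 f=9, (6,6) g=5 f=7, (7,1) g=1 f=7, (7,2) g=2 f=7, (7,3) g=3 f=7, (7,4) g=4 f=7, (7,5) g=5 f=7]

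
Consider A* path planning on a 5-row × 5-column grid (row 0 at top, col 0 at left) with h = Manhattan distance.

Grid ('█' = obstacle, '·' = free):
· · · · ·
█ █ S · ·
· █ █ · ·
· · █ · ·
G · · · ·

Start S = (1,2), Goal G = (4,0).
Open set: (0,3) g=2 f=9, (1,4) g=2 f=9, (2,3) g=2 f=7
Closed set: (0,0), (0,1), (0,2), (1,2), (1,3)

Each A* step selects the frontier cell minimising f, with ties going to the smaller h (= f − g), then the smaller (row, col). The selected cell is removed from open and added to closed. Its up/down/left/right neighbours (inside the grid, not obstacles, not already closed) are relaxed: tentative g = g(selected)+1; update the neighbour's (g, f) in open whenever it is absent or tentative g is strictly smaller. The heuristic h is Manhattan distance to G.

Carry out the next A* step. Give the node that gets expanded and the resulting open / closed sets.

step 1: expand (2,3) (f=7, h=5) → closed; open now [(0,3) g=2 f=9, (1,4) g=2 f=9, (2,4) g=3 f=9, (3,3) g=3 f=7]

expanded=(2,3); open=[(0,3) g=2 f=9, (1,4) g=2 f=9, (2,4) g=3 f=9, (3,3) g=3 f=7]; closed=[(0,0), (0,1), (0,2), (1,2), (1,3), (2,3)]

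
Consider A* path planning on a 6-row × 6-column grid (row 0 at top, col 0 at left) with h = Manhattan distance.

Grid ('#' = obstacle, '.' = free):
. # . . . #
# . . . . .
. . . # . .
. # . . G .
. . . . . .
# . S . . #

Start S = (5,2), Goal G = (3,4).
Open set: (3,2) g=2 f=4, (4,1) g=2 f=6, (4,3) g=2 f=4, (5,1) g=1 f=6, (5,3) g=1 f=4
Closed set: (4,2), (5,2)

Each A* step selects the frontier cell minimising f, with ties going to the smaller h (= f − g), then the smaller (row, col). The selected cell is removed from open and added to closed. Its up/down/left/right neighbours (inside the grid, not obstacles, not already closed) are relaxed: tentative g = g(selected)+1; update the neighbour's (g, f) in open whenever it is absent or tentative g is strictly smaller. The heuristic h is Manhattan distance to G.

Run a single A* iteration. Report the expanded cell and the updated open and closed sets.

expanded=(3,2); open=[(2,2) g=3 f=6, (3,3) g=3 f=4, (4,1) g=2 f=6, (4,3) g=2 f=4, (5,1) g=1 f=6, (5,3) g=1 f=4]; closed=[(3,2), (4,2), (5,2)]

step 1: expand (3,2) (f=4, h=2) → closed; open now [(2,2) g=3 f=6, (3,3) g=3 f=4, (4,1) g=2 f=6, (4,3) g=2 f=4, (5,1) g=1 f=6, (5,3) g=1 f=4]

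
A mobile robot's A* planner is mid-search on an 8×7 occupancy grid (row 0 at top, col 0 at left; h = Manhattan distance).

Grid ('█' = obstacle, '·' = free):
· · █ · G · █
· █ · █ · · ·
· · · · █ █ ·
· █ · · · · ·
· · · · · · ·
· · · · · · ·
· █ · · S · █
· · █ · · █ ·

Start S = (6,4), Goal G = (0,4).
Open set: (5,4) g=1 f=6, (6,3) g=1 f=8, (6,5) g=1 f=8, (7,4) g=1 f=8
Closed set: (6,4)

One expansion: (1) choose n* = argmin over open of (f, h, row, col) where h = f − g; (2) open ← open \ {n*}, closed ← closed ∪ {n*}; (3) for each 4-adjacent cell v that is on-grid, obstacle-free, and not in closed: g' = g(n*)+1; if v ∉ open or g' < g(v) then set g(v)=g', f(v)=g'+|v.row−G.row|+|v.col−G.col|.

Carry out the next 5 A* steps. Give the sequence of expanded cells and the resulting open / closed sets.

step 1: expand (5,4) (f=6, h=5) → closed; open now [(4,4) g=2 f=6, (5,3) g=2 f=8, (5,5) g=2 f=8, (6,3) g=1 f=8, (6,5) g=1 f=8, (7,4) g=1 f=8]
step 2: expand (4,4) (f=6, h=4) → closed; open now [(3,4) g=3 f=6, (4,3) g=3 f=8, (4,5) g=3 f=8, (5,3) g=2 f=8, (5,5) g=2 f=8, (6,3) g=1 f=8, (6,5) g=1 f=8, (7,4) g=1 f=8]
step 3: expand (3,4) (f=6, h=3) → closed; open now [(3,3) g=4 f=8, (3,5) g=4 f=8, (4,3) g=3 f=8, (4,5) g=3 f=8, (5,3) g=2 f=8, (5,5) g=2 f=8, (6,3) g=1 f=8, (6,5) g=1 f=8, (7,4) g=1 f=8]
step 4: expand (3,3) (f=8, h=4) → closed; open now [(2,3) g=5 f=8, (3,2) g=5 f=10, (3,5) g=4 f=8, (4,3) g=3 f=8, (4,5) g=3 f=8, (5,3) g=2 f=8, (5,5) g=2 f=8, (6,3) g=1 f=8, (6,5) g=1 f=8, (7,4) g=1 f=8]
step 5: expand (2,3) (f=8, h=3) → closed; open now [(2,2) g=6 f=10, (3,2) g=5 f=10, (3,5) g=4 f=8, (4,3) g=3 f=8, (4,5) g=3 f=8, (5,3) g=2 f=8, (5,5) g=2 f=8, (6,3) g=1 f=8, (6,5) g=1 f=8, (7,4) g=1 f=8]

order=[(5,4) → (4,4) → (3,4) → (3,3) → (2,3)]; open=[(2,2) g=6 f=10, (3,2) g=5 f=10, (3,5) g=4 f=8, (4,3) g=3 f=8, (4,5) g=3 f=8, (5,3) g=2 f=8, (5,5) g=2 f=8, (6,3) g=1 f=8, (6,5) g=1 f=8, (7,4) g=1 f=8]; closed=[(2,3), (3,3), (3,4), (4,4), (5,4), (6,4)]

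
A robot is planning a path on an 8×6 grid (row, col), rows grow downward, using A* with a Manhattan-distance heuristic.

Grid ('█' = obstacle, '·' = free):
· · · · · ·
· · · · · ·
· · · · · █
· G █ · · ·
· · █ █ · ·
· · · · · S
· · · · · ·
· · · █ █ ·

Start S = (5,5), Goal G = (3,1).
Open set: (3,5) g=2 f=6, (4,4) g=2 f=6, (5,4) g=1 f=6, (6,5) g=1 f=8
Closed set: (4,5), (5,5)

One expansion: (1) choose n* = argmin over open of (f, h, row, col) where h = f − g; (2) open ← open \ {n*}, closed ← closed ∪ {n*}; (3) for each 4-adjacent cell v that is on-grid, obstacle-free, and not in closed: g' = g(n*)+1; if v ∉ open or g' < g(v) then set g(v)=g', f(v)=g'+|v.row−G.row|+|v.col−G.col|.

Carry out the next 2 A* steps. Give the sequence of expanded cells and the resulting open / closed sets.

step 1: expand (3,5) (f=6, h=4) → closed; open now [(3,4) g=3 f=6, (4,4) g=2 f=6, (5,4) g=1 f=6, (6,5) g=1 f=8]
step 2: expand (3,4) (f=6, h=3) → closed; open now [(2,4) g=4 f=8, (3,3) g=4 f=6, (4,4) g=2 f=6, (5,4) g=1 f=6, (6,5) g=1 f=8]

order=[(3,5) → (3,4)]; open=[(2,4) g=4 f=8, (3,3) g=4 f=6, (4,4) g=2 f=6, (5,4) g=1 f=6, (6,5) g=1 f=8]; closed=[(3,4), (3,5), (4,5), (5,5)]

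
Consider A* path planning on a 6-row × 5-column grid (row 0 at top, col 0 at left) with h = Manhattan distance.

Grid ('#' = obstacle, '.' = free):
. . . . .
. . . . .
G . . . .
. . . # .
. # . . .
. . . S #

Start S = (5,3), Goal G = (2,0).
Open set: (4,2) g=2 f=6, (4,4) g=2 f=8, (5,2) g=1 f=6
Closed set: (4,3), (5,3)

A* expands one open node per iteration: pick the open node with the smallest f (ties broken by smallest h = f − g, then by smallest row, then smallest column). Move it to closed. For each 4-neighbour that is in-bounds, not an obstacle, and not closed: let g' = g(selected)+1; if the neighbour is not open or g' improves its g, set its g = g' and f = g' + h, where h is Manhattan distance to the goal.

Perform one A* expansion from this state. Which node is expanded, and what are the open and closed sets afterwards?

step 1: expand (4,2) (f=6, h=4) → closed; open now [(3,2) g=3 f=6, (4,4) g=2 f=8, (5,2) g=1 f=6]

expanded=(4,2); open=[(3,2) g=3 f=6, (4,4) g=2 f=8, (5,2) g=1 f=6]; closed=[(4,2), (4,3), (5,3)]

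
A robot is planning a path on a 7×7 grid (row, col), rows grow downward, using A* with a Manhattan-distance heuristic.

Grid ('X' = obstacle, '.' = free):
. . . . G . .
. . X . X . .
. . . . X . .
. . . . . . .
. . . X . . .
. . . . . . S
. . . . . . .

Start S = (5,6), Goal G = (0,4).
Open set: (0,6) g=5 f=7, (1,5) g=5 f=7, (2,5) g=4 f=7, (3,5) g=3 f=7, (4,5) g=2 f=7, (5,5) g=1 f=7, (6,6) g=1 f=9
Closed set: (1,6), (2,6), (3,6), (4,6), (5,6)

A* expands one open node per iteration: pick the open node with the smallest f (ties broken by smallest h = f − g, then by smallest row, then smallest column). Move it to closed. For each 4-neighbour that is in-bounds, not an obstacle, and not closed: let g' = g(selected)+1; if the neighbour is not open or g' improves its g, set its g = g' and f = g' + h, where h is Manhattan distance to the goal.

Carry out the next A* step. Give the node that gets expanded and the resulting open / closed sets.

expanded=(0,6); open=[(0,5) g=6 f=7, (1,5) g=5 f=7, (2,5) g=4 f=7, (3,5) g=3 f=7, (4,5) g=2 f=7, (5,5) g=1 f=7, (6,6) g=1 f=9]; closed=[(0,6), (1,6), (2,6), (3,6), (4,6), (5,6)]

step 1: expand (0,6) (f=7, h=2) → closed; open now [(0,5) g=6 f=7, (1,5) g=5 f=7, (2,5) g=4 f=7, (3,5) g=3 f=7, (4,5) g=2 f=7, (5,5) g=1 f=7, (6,6) g=1 f=9]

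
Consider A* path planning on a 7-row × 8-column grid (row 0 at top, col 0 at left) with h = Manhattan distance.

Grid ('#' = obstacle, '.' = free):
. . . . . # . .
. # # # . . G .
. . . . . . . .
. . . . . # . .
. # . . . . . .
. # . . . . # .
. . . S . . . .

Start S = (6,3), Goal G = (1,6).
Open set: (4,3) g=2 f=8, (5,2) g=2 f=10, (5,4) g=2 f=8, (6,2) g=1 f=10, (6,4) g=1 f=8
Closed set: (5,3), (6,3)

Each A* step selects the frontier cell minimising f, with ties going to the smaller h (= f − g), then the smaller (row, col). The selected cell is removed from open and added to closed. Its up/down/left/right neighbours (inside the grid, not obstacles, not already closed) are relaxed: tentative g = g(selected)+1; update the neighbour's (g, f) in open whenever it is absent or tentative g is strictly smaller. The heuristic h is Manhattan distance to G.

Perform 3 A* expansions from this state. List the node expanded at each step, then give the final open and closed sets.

order=[(4,3) → (3,3) → (2,3)]; open=[(2,2) g=5 f=10, (2,4) g=5 f=8, (3,2) g=4 f=10, (3,4) g=4 f=8, (4,2) g=3 f=10, (4,4) g=3 f=8, (5,2) g=2 f=10, (5,4) g=2 f=8, (6,2) g=1 f=10, (6,4) g=1 f=8]; closed=[(2,3), (3,3), (4,3), (5,3), (6,3)]

step 1: expand (4,3) (f=8, h=6) → closed; open now [(3,3) g=3 f=8, (4,2) g=3 f=10, (4,4) g=3 f=8, (5,2) g=2 f=10, (5,4) g=2 f=8, (6,2) g=1 f=10, (6,4) g=1 f=8]
step 2: expand (3,3) (f=8, h=5) → closed; open now [(2,3) g=4 f=8, (3,2) g=4 f=10, (3,4) g=4 f=8, (4,2) g=3 f=10, (4,4) g=3 f=8, (5,2) g=2 f=10, (5,4) g=2 f=8, (6,2) g=1 f=10, (6,4) g=1 f=8]
step 3: expand (2,3) (f=8, h=4) → closed; open now [(2,2) g=5 f=10, (2,4) g=5 f=8, (3,2) g=4 f=10, (3,4) g=4 f=8, (4,2) g=3 f=10, (4,4) g=3 f=8, (5,2) g=2 f=10, (5,4) g=2 f=8, (6,2) g=1 f=10, (6,4) g=1 f=8]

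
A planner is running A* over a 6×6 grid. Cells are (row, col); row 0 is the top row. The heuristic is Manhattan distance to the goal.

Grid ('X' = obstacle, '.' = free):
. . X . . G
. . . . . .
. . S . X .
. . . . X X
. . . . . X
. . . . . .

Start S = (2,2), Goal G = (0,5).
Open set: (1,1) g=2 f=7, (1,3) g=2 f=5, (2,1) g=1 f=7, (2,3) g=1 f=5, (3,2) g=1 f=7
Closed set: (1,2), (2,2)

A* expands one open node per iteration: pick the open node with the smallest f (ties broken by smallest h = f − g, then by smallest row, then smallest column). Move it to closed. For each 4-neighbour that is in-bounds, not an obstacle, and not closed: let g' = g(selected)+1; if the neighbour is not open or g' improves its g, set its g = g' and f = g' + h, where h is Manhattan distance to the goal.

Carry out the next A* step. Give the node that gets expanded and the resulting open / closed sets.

expanded=(1,3); open=[(0,3) g=3 f=5, (1,1) g=2 f=7, (1,4) g=3 f=5, (2,1) g=1 f=7, (2,3) g=1 f=5, (3,2) g=1 f=7]; closed=[(1,2), (1,3), (2,2)]

step 1: expand (1,3) (f=5, h=3) → closed; open now [(0,3) g=3 f=5, (1,1) g=2 f=7, (1,4) g=3 f=5, (2,1) g=1 f=7, (2,3) g=1 f=5, (3,2) g=1 f=7]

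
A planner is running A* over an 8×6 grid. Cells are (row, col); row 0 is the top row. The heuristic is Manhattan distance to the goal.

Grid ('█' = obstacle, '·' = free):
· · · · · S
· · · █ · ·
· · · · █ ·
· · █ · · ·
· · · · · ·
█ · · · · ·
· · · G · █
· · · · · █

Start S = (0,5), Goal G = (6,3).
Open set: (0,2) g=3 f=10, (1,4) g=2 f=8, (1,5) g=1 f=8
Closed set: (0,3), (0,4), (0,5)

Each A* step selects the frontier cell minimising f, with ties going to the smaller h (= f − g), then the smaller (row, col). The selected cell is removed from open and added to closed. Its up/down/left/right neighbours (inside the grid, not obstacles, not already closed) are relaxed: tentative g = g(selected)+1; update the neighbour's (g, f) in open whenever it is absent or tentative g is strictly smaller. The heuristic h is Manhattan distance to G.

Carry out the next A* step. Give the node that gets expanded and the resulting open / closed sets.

step 1: expand (1,4) (f=8, h=6) → closed; open now [(0,2) g=3 f=10, (1,5) g=1 f=8]

expanded=(1,4); open=[(0,2) g=3 f=10, (1,5) g=1 f=8]; closed=[(0,3), (0,4), (0,5), (1,4)]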